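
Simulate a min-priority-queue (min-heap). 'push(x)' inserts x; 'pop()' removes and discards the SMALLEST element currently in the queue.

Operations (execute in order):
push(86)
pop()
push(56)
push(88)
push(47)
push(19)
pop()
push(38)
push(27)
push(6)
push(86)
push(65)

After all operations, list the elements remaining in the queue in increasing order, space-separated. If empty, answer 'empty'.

push(86): heap contents = [86]
pop() → 86: heap contents = []
push(56): heap contents = [56]
push(88): heap contents = [56, 88]
push(47): heap contents = [47, 56, 88]
push(19): heap contents = [19, 47, 56, 88]
pop() → 19: heap contents = [47, 56, 88]
push(38): heap contents = [38, 47, 56, 88]
push(27): heap contents = [27, 38, 47, 56, 88]
push(6): heap contents = [6, 27, 38, 47, 56, 88]
push(86): heap contents = [6, 27, 38, 47, 56, 86, 88]
push(65): heap contents = [6, 27, 38, 47, 56, 65, 86, 88]

Answer: 6 27 38 47 56 65 86 88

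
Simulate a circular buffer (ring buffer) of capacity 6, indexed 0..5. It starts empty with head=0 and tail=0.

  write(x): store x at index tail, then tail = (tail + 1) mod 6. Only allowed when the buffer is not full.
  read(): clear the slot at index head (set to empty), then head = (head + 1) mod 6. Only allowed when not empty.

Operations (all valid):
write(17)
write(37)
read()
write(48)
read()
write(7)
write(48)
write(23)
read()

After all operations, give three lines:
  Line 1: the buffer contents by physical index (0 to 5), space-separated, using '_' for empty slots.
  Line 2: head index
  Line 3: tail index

Answer: _ _ _ 7 48 23
3
0

Derivation:
write(17): buf=[17 _ _ _ _ _], head=0, tail=1, size=1
write(37): buf=[17 37 _ _ _ _], head=0, tail=2, size=2
read(): buf=[_ 37 _ _ _ _], head=1, tail=2, size=1
write(48): buf=[_ 37 48 _ _ _], head=1, tail=3, size=2
read(): buf=[_ _ 48 _ _ _], head=2, tail=3, size=1
write(7): buf=[_ _ 48 7 _ _], head=2, tail=4, size=2
write(48): buf=[_ _ 48 7 48 _], head=2, tail=5, size=3
write(23): buf=[_ _ 48 7 48 23], head=2, tail=0, size=4
read(): buf=[_ _ _ 7 48 23], head=3, tail=0, size=3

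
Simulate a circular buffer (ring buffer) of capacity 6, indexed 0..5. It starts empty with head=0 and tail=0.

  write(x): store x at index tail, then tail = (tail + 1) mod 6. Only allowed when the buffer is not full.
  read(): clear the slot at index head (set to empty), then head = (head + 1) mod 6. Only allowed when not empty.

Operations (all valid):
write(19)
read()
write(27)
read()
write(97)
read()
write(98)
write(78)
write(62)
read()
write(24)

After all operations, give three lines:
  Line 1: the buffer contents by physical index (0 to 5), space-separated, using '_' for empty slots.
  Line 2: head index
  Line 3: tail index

write(19): buf=[19 _ _ _ _ _], head=0, tail=1, size=1
read(): buf=[_ _ _ _ _ _], head=1, tail=1, size=0
write(27): buf=[_ 27 _ _ _ _], head=1, tail=2, size=1
read(): buf=[_ _ _ _ _ _], head=2, tail=2, size=0
write(97): buf=[_ _ 97 _ _ _], head=2, tail=3, size=1
read(): buf=[_ _ _ _ _ _], head=3, tail=3, size=0
write(98): buf=[_ _ _ 98 _ _], head=3, tail=4, size=1
write(78): buf=[_ _ _ 98 78 _], head=3, tail=5, size=2
write(62): buf=[_ _ _ 98 78 62], head=3, tail=0, size=3
read(): buf=[_ _ _ _ 78 62], head=4, tail=0, size=2
write(24): buf=[24 _ _ _ 78 62], head=4, tail=1, size=3

Answer: 24 _ _ _ 78 62
4
1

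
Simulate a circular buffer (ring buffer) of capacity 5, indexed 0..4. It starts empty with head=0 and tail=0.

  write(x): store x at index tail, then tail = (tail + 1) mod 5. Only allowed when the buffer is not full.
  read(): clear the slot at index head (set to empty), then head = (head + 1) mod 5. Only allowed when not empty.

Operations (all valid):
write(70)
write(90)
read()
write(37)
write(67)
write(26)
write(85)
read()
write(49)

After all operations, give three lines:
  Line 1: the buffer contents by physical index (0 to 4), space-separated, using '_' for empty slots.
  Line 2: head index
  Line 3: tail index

Answer: 85 49 37 67 26
2
2

Derivation:
write(70): buf=[70 _ _ _ _], head=0, tail=1, size=1
write(90): buf=[70 90 _ _ _], head=0, tail=2, size=2
read(): buf=[_ 90 _ _ _], head=1, tail=2, size=1
write(37): buf=[_ 90 37 _ _], head=1, tail=3, size=2
write(67): buf=[_ 90 37 67 _], head=1, tail=4, size=3
write(26): buf=[_ 90 37 67 26], head=1, tail=0, size=4
write(85): buf=[85 90 37 67 26], head=1, tail=1, size=5
read(): buf=[85 _ 37 67 26], head=2, tail=1, size=4
write(49): buf=[85 49 37 67 26], head=2, tail=2, size=5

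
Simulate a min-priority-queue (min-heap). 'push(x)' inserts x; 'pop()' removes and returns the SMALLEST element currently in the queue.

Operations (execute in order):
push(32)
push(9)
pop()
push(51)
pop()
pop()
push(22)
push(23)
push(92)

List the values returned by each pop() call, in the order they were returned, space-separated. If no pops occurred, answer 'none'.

Answer: 9 32 51

Derivation:
push(32): heap contents = [32]
push(9): heap contents = [9, 32]
pop() → 9: heap contents = [32]
push(51): heap contents = [32, 51]
pop() → 32: heap contents = [51]
pop() → 51: heap contents = []
push(22): heap contents = [22]
push(23): heap contents = [22, 23]
push(92): heap contents = [22, 23, 92]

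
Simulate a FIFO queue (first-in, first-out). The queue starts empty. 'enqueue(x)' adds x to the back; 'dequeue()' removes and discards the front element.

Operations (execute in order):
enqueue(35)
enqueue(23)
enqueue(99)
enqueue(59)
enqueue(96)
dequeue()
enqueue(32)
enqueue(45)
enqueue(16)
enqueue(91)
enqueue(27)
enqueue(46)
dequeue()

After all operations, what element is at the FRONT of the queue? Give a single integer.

enqueue(35): queue = [35]
enqueue(23): queue = [35, 23]
enqueue(99): queue = [35, 23, 99]
enqueue(59): queue = [35, 23, 99, 59]
enqueue(96): queue = [35, 23, 99, 59, 96]
dequeue(): queue = [23, 99, 59, 96]
enqueue(32): queue = [23, 99, 59, 96, 32]
enqueue(45): queue = [23, 99, 59, 96, 32, 45]
enqueue(16): queue = [23, 99, 59, 96, 32, 45, 16]
enqueue(91): queue = [23, 99, 59, 96, 32, 45, 16, 91]
enqueue(27): queue = [23, 99, 59, 96, 32, 45, 16, 91, 27]
enqueue(46): queue = [23, 99, 59, 96, 32, 45, 16, 91, 27, 46]
dequeue(): queue = [99, 59, 96, 32, 45, 16, 91, 27, 46]

Answer: 99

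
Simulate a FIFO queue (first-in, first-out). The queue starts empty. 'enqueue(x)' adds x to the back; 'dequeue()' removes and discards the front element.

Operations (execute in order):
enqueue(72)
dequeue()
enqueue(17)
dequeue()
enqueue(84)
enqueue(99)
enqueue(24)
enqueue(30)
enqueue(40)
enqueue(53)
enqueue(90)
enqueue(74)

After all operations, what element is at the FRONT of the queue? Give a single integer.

Answer: 84

Derivation:
enqueue(72): queue = [72]
dequeue(): queue = []
enqueue(17): queue = [17]
dequeue(): queue = []
enqueue(84): queue = [84]
enqueue(99): queue = [84, 99]
enqueue(24): queue = [84, 99, 24]
enqueue(30): queue = [84, 99, 24, 30]
enqueue(40): queue = [84, 99, 24, 30, 40]
enqueue(53): queue = [84, 99, 24, 30, 40, 53]
enqueue(90): queue = [84, 99, 24, 30, 40, 53, 90]
enqueue(74): queue = [84, 99, 24, 30, 40, 53, 90, 74]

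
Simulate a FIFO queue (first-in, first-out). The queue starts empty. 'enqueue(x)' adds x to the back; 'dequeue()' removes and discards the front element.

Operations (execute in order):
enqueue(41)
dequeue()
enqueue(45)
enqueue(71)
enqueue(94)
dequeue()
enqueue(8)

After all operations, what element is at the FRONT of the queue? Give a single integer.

enqueue(41): queue = [41]
dequeue(): queue = []
enqueue(45): queue = [45]
enqueue(71): queue = [45, 71]
enqueue(94): queue = [45, 71, 94]
dequeue(): queue = [71, 94]
enqueue(8): queue = [71, 94, 8]

Answer: 71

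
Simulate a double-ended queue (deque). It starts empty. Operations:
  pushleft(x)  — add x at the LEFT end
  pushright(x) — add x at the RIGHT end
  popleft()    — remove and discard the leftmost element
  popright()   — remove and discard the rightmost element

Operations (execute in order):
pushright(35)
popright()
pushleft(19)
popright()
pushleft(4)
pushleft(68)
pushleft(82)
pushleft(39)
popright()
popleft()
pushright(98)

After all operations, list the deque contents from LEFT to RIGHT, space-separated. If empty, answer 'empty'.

pushright(35): [35]
popright(): []
pushleft(19): [19]
popright(): []
pushleft(4): [4]
pushleft(68): [68, 4]
pushleft(82): [82, 68, 4]
pushleft(39): [39, 82, 68, 4]
popright(): [39, 82, 68]
popleft(): [82, 68]
pushright(98): [82, 68, 98]

Answer: 82 68 98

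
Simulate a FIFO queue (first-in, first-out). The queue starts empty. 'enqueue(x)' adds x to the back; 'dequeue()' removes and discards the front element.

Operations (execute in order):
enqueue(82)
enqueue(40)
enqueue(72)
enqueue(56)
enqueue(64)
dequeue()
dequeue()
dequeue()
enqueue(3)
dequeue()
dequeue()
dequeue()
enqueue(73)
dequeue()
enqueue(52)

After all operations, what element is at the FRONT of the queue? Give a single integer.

enqueue(82): queue = [82]
enqueue(40): queue = [82, 40]
enqueue(72): queue = [82, 40, 72]
enqueue(56): queue = [82, 40, 72, 56]
enqueue(64): queue = [82, 40, 72, 56, 64]
dequeue(): queue = [40, 72, 56, 64]
dequeue(): queue = [72, 56, 64]
dequeue(): queue = [56, 64]
enqueue(3): queue = [56, 64, 3]
dequeue(): queue = [64, 3]
dequeue(): queue = [3]
dequeue(): queue = []
enqueue(73): queue = [73]
dequeue(): queue = []
enqueue(52): queue = [52]

Answer: 52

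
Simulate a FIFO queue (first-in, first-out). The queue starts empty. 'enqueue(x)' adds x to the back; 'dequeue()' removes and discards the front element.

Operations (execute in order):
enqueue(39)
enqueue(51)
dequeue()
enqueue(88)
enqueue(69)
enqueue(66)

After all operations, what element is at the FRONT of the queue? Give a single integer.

Answer: 51

Derivation:
enqueue(39): queue = [39]
enqueue(51): queue = [39, 51]
dequeue(): queue = [51]
enqueue(88): queue = [51, 88]
enqueue(69): queue = [51, 88, 69]
enqueue(66): queue = [51, 88, 69, 66]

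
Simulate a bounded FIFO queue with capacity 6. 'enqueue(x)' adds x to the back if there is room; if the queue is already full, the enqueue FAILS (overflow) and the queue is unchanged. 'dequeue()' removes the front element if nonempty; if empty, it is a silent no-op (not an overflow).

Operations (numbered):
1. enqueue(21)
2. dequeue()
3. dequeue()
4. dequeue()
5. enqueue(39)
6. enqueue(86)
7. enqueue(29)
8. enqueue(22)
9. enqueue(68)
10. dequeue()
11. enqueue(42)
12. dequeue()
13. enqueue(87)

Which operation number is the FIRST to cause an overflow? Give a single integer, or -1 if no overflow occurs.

1. enqueue(21): size=1
2. dequeue(): size=0
3. dequeue(): empty, no-op, size=0
4. dequeue(): empty, no-op, size=0
5. enqueue(39): size=1
6. enqueue(86): size=2
7. enqueue(29): size=3
8. enqueue(22): size=4
9. enqueue(68): size=5
10. dequeue(): size=4
11. enqueue(42): size=5
12. dequeue(): size=4
13. enqueue(87): size=5

Answer: -1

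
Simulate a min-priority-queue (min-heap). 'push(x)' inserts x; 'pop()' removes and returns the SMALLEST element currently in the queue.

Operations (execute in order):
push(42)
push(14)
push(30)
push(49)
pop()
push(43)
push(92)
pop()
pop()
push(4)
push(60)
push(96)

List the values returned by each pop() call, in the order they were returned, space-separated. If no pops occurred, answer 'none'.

Answer: 14 30 42

Derivation:
push(42): heap contents = [42]
push(14): heap contents = [14, 42]
push(30): heap contents = [14, 30, 42]
push(49): heap contents = [14, 30, 42, 49]
pop() → 14: heap contents = [30, 42, 49]
push(43): heap contents = [30, 42, 43, 49]
push(92): heap contents = [30, 42, 43, 49, 92]
pop() → 30: heap contents = [42, 43, 49, 92]
pop() → 42: heap contents = [43, 49, 92]
push(4): heap contents = [4, 43, 49, 92]
push(60): heap contents = [4, 43, 49, 60, 92]
push(96): heap contents = [4, 43, 49, 60, 92, 96]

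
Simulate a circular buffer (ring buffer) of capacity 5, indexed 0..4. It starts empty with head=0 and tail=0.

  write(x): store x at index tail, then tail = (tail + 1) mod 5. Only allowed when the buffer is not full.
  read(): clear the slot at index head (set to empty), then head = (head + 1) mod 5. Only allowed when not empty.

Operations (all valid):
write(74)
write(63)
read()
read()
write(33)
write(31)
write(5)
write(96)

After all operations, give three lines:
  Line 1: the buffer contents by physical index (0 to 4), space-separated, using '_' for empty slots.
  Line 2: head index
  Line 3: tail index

Answer: 96 _ 33 31 5
2
1

Derivation:
write(74): buf=[74 _ _ _ _], head=0, tail=1, size=1
write(63): buf=[74 63 _ _ _], head=0, tail=2, size=2
read(): buf=[_ 63 _ _ _], head=1, tail=2, size=1
read(): buf=[_ _ _ _ _], head=2, tail=2, size=0
write(33): buf=[_ _ 33 _ _], head=2, tail=3, size=1
write(31): buf=[_ _ 33 31 _], head=2, tail=4, size=2
write(5): buf=[_ _ 33 31 5], head=2, tail=0, size=3
write(96): buf=[96 _ 33 31 5], head=2, tail=1, size=4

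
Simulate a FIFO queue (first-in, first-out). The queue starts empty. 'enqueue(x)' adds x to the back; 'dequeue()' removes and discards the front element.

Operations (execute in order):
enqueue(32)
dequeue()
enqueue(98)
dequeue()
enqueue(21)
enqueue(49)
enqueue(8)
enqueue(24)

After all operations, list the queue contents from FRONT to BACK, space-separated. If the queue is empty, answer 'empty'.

enqueue(32): [32]
dequeue(): []
enqueue(98): [98]
dequeue(): []
enqueue(21): [21]
enqueue(49): [21, 49]
enqueue(8): [21, 49, 8]
enqueue(24): [21, 49, 8, 24]

Answer: 21 49 8 24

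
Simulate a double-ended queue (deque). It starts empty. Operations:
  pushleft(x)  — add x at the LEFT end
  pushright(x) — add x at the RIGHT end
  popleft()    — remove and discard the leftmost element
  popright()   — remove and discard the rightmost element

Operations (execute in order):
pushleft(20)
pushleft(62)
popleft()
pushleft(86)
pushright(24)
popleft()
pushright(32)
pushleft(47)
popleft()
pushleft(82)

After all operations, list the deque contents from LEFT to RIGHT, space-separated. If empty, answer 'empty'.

pushleft(20): [20]
pushleft(62): [62, 20]
popleft(): [20]
pushleft(86): [86, 20]
pushright(24): [86, 20, 24]
popleft(): [20, 24]
pushright(32): [20, 24, 32]
pushleft(47): [47, 20, 24, 32]
popleft(): [20, 24, 32]
pushleft(82): [82, 20, 24, 32]

Answer: 82 20 24 32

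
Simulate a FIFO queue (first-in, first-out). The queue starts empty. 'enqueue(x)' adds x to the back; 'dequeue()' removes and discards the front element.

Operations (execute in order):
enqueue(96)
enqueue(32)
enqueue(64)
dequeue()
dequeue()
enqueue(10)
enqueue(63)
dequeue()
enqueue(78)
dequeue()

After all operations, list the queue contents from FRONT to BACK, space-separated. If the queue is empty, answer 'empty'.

enqueue(96): [96]
enqueue(32): [96, 32]
enqueue(64): [96, 32, 64]
dequeue(): [32, 64]
dequeue(): [64]
enqueue(10): [64, 10]
enqueue(63): [64, 10, 63]
dequeue(): [10, 63]
enqueue(78): [10, 63, 78]
dequeue(): [63, 78]

Answer: 63 78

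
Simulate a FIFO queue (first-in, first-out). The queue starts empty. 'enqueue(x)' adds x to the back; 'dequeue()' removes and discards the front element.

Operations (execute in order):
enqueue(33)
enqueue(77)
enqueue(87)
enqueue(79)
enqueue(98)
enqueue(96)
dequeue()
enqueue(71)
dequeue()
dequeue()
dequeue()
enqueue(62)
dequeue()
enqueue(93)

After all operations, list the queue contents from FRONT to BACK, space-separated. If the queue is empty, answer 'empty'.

Answer: 96 71 62 93

Derivation:
enqueue(33): [33]
enqueue(77): [33, 77]
enqueue(87): [33, 77, 87]
enqueue(79): [33, 77, 87, 79]
enqueue(98): [33, 77, 87, 79, 98]
enqueue(96): [33, 77, 87, 79, 98, 96]
dequeue(): [77, 87, 79, 98, 96]
enqueue(71): [77, 87, 79, 98, 96, 71]
dequeue(): [87, 79, 98, 96, 71]
dequeue(): [79, 98, 96, 71]
dequeue(): [98, 96, 71]
enqueue(62): [98, 96, 71, 62]
dequeue(): [96, 71, 62]
enqueue(93): [96, 71, 62, 93]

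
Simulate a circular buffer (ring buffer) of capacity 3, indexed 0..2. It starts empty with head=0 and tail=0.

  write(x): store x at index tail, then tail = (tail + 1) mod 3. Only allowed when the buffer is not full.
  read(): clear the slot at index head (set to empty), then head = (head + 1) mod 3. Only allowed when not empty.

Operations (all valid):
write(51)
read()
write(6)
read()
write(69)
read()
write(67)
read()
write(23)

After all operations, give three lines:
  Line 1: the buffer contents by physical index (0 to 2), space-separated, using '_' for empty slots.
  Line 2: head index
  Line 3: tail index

write(51): buf=[51 _ _], head=0, tail=1, size=1
read(): buf=[_ _ _], head=1, tail=1, size=0
write(6): buf=[_ 6 _], head=1, tail=2, size=1
read(): buf=[_ _ _], head=2, tail=2, size=0
write(69): buf=[_ _ 69], head=2, tail=0, size=1
read(): buf=[_ _ _], head=0, tail=0, size=0
write(67): buf=[67 _ _], head=0, tail=1, size=1
read(): buf=[_ _ _], head=1, tail=1, size=0
write(23): buf=[_ 23 _], head=1, tail=2, size=1

Answer: _ 23 _
1
2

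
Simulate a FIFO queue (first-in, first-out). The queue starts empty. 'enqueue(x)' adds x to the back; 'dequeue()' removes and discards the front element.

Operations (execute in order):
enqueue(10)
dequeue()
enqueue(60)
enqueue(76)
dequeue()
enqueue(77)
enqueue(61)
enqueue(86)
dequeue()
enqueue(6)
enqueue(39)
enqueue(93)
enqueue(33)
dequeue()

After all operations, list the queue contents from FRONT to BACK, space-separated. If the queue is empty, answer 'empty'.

enqueue(10): [10]
dequeue(): []
enqueue(60): [60]
enqueue(76): [60, 76]
dequeue(): [76]
enqueue(77): [76, 77]
enqueue(61): [76, 77, 61]
enqueue(86): [76, 77, 61, 86]
dequeue(): [77, 61, 86]
enqueue(6): [77, 61, 86, 6]
enqueue(39): [77, 61, 86, 6, 39]
enqueue(93): [77, 61, 86, 6, 39, 93]
enqueue(33): [77, 61, 86, 6, 39, 93, 33]
dequeue(): [61, 86, 6, 39, 93, 33]

Answer: 61 86 6 39 93 33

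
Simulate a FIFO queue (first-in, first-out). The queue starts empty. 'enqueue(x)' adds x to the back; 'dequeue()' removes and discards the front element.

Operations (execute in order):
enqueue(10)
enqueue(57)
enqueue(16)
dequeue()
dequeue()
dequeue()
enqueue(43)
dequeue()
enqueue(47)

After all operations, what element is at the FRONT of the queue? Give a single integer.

enqueue(10): queue = [10]
enqueue(57): queue = [10, 57]
enqueue(16): queue = [10, 57, 16]
dequeue(): queue = [57, 16]
dequeue(): queue = [16]
dequeue(): queue = []
enqueue(43): queue = [43]
dequeue(): queue = []
enqueue(47): queue = [47]

Answer: 47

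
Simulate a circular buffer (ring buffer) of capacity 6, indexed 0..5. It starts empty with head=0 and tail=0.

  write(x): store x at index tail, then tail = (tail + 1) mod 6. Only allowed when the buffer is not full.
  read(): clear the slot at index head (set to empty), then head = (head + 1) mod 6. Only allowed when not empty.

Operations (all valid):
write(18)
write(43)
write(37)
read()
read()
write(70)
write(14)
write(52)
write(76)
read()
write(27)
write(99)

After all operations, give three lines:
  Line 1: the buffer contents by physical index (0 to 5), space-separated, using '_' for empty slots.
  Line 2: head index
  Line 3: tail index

Answer: 76 27 99 70 14 52
3
3

Derivation:
write(18): buf=[18 _ _ _ _ _], head=0, tail=1, size=1
write(43): buf=[18 43 _ _ _ _], head=0, tail=2, size=2
write(37): buf=[18 43 37 _ _ _], head=0, tail=3, size=3
read(): buf=[_ 43 37 _ _ _], head=1, tail=3, size=2
read(): buf=[_ _ 37 _ _ _], head=2, tail=3, size=1
write(70): buf=[_ _ 37 70 _ _], head=2, tail=4, size=2
write(14): buf=[_ _ 37 70 14 _], head=2, tail=5, size=3
write(52): buf=[_ _ 37 70 14 52], head=2, tail=0, size=4
write(76): buf=[76 _ 37 70 14 52], head=2, tail=1, size=5
read(): buf=[76 _ _ 70 14 52], head=3, tail=1, size=4
write(27): buf=[76 27 _ 70 14 52], head=3, tail=2, size=5
write(99): buf=[76 27 99 70 14 52], head=3, tail=3, size=6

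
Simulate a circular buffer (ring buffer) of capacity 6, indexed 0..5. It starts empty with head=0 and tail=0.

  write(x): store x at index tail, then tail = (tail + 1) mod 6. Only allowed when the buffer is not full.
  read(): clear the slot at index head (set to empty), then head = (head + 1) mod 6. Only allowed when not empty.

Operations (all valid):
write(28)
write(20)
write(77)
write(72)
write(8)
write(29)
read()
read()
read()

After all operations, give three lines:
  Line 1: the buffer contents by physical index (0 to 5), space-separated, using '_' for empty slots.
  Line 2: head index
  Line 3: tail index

write(28): buf=[28 _ _ _ _ _], head=0, tail=1, size=1
write(20): buf=[28 20 _ _ _ _], head=0, tail=2, size=2
write(77): buf=[28 20 77 _ _ _], head=0, tail=3, size=3
write(72): buf=[28 20 77 72 _ _], head=0, tail=4, size=4
write(8): buf=[28 20 77 72 8 _], head=0, tail=5, size=5
write(29): buf=[28 20 77 72 8 29], head=0, tail=0, size=6
read(): buf=[_ 20 77 72 8 29], head=1, tail=0, size=5
read(): buf=[_ _ 77 72 8 29], head=2, tail=0, size=4
read(): buf=[_ _ _ 72 8 29], head=3, tail=0, size=3

Answer: _ _ _ 72 8 29
3
0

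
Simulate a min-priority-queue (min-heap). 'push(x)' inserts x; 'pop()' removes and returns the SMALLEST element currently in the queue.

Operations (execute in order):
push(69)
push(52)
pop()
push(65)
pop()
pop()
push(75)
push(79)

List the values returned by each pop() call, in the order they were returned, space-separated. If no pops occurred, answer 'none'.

Answer: 52 65 69

Derivation:
push(69): heap contents = [69]
push(52): heap contents = [52, 69]
pop() → 52: heap contents = [69]
push(65): heap contents = [65, 69]
pop() → 65: heap contents = [69]
pop() → 69: heap contents = []
push(75): heap contents = [75]
push(79): heap contents = [75, 79]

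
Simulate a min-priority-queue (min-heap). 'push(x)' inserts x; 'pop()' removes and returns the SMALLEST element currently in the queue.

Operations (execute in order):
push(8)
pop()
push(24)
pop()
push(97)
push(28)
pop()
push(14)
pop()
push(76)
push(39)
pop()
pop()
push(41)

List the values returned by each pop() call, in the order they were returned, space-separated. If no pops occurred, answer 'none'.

Answer: 8 24 28 14 39 76

Derivation:
push(8): heap contents = [8]
pop() → 8: heap contents = []
push(24): heap contents = [24]
pop() → 24: heap contents = []
push(97): heap contents = [97]
push(28): heap contents = [28, 97]
pop() → 28: heap contents = [97]
push(14): heap contents = [14, 97]
pop() → 14: heap contents = [97]
push(76): heap contents = [76, 97]
push(39): heap contents = [39, 76, 97]
pop() → 39: heap contents = [76, 97]
pop() → 76: heap contents = [97]
push(41): heap contents = [41, 97]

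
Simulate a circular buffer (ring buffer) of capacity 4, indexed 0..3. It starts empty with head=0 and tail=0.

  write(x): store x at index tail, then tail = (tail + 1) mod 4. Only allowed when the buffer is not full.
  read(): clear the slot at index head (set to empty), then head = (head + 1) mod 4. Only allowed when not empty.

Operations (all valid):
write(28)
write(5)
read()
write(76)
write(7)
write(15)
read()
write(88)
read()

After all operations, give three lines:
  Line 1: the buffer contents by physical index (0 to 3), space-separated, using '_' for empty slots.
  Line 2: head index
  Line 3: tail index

write(28): buf=[28 _ _ _], head=0, tail=1, size=1
write(5): buf=[28 5 _ _], head=0, tail=2, size=2
read(): buf=[_ 5 _ _], head=1, tail=2, size=1
write(76): buf=[_ 5 76 _], head=1, tail=3, size=2
write(7): buf=[_ 5 76 7], head=1, tail=0, size=3
write(15): buf=[15 5 76 7], head=1, tail=1, size=4
read(): buf=[15 _ 76 7], head=2, tail=1, size=3
write(88): buf=[15 88 76 7], head=2, tail=2, size=4
read(): buf=[15 88 _ 7], head=3, tail=2, size=3

Answer: 15 88 _ 7
3
2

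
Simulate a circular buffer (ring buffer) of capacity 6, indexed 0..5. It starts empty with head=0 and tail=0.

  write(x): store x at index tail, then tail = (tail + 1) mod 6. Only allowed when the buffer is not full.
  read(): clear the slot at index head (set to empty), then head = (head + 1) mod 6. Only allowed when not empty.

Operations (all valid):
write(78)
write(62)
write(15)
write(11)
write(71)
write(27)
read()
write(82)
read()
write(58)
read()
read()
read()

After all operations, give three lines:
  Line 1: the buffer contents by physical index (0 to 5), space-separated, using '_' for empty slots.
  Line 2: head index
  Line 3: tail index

write(78): buf=[78 _ _ _ _ _], head=0, tail=1, size=1
write(62): buf=[78 62 _ _ _ _], head=0, tail=2, size=2
write(15): buf=[78 62 15 _ _ _], head=0, tail=3, size=3
write(11): buf=[78 62 15 11 _ _], head=0, tail=4, size=4
write(71): buf=[78 62 15 11 71 _], head=0, tail=5, size=5
write(27): buf=[78 62 15 11 71 27], head=0, tail=0, size=6
read(): buf=[_ 62 15 11 71 27], head=1, tail=0, size=5
write(82): buf=[82 62 15 11 71 27], head=1, tail=1, size=6
read(): buf=[82 _ 15 11 71 27], head=2, tail=1, size=5
write(58): buf=[82 58 15 11 71 27], head=2, tail=2, size=6
read(): buf=[82 58 _ 11 71 27], head=3, tail=2, size=5
read(): buf=[82 58 _ _ 71 27], head=4, tail=2, size=4
read(): buf=[82 58 _ _ _ 27], head=5, tail=2, size=3

Answer: 82 58 _ _ _ 27
5
2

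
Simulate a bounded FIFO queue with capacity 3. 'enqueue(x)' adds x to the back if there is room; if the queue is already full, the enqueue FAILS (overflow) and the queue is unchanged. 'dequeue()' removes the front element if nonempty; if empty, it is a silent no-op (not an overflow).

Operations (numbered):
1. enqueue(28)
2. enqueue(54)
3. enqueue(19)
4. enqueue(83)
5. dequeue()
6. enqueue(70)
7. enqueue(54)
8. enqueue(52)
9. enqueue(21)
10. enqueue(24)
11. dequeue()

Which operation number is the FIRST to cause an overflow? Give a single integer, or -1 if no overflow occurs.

Answer: 4

Derivation:
1. enqueue(28): size=1
2. enqueue(54): size=2
3. enqueue(19): size=3
4. enqueue(83): size=3=cap → OVERFLOW (fail)
5. dequeue(): size=2
6. enqueue(70): size=3
7. enqueue(54): size=3=cap → OVERFLOW (fail)
8. enqueue(52): size=3=cap → OVERFLOW (fail)
9. enqueue(21): size=3=cap → OVERFLOW (fail)
10. enqueue(24): size=3=cap → OVERFLOW (fail)
11. dequeue(): size=2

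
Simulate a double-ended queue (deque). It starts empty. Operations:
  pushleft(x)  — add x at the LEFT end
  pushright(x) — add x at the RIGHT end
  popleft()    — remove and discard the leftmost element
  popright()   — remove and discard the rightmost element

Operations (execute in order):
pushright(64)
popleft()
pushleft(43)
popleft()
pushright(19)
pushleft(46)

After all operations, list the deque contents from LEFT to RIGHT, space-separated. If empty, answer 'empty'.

Answer: 46 19

Derivation:
pushright(64): [64]
popleft(): []
pushleft(43): [43]
popleft(): []
pushright(19): [19]
pushleft(46): [46, 19]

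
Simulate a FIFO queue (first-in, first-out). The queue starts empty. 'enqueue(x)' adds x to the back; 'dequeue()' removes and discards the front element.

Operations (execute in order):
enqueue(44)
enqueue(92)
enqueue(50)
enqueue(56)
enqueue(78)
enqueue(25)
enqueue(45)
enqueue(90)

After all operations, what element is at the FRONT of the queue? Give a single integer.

Answer: 44

Derivation:
enqueue(44): queue = [44]
enqueue(92): queue = [44, 92]
enqueue(50): queue = [44, 92, 50]
enqueue(56): queue = [44, 92, 50, 56]
enqueue(78): queue = [44, 92, 50, 56, 78]
enqueue(25): queue = [44, 92, 50, 56, 78, 25]
enqueue(45): queue = [44, 92, 50, 56, 78, 25, 45]
enqueue(90): queue = [44, 92, 50, 56, 78, 25, 45, 90]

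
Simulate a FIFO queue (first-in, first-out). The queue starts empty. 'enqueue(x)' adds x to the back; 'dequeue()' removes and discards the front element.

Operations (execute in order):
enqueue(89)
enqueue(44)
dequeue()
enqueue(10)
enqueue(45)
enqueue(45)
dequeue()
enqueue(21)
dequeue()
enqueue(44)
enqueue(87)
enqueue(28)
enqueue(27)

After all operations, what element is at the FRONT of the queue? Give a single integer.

enqueue(89): queue = [89]
enqueue(44): queue = [89, 44]
dequeue(): queue = [44]
enqueue(10): queue = [44, 10]
enqueue(45): queue = [44, 10, 45]
enqueue(45): queue = [44, 10, 45, 45]
dequeue(): queue = [10, 45, 45]
enqueue(21): queue = [10, 45, 45, 21]
dequeue(): queue = [45, 45, 21]
enqueue(44): queue = [45, 45, 21, 44]
enqueue(87): queue = [45, 45, 21, 44, 87]
enqueue(28): queue = [45, 45, 21, 44, 87, 28]
enqueue(27): queue = [45, 45, 21, 44, 87, 28, 27]

Answer: 45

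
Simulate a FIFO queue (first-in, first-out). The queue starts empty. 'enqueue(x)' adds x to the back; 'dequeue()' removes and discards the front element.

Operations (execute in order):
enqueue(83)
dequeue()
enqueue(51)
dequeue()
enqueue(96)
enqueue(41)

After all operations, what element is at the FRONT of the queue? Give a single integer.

Answer: 96

Derivation:
enqueue(83): queue = [83]
dequeue(): queue = []
enqueue(51): queue = [51]
dequeue(): queue = []
enqueue(96): queue = [96]
enqueue(41): queue = [96, 41]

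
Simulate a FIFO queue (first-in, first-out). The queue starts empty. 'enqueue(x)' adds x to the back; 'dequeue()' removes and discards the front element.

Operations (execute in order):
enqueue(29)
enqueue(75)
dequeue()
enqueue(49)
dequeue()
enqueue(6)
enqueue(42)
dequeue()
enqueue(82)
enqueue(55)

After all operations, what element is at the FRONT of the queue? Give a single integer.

enqueue(29): queue = [29]
enqueue(75): queue = [29, 75]
dequeue(): queue = [75]
enqueue(49): queue = [75, 49]
dequeue(): queue = [49]
enqueue(6): queue = [49, 6]
enqueue(42): queue = [49, 6, 42]
dequeue(): queue = [6, 42]
enqueue(82): queue = [6, 42, 82]
enqueue(55): queue = [6, 42, 82, 55]

Answer: 6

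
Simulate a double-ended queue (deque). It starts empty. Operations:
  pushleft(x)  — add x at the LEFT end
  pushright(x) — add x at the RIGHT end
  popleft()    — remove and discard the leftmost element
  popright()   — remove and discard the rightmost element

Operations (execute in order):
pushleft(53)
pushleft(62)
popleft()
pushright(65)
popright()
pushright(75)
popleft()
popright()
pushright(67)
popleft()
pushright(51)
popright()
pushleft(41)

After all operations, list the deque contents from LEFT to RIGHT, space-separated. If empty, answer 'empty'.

Answer: 41

Derivation:
pushleft(53): [53]
pushleft(62): [62, 53]
popleft(): [53]
pushright(65): [53, 65]
popright(): [53]
pushright(75): [53, 75]
popleft(): [75]
popright(): []
pushright(67): [67]
popleft(): []
pushright(51): [51]
popright(): []
pushleft(41): [41]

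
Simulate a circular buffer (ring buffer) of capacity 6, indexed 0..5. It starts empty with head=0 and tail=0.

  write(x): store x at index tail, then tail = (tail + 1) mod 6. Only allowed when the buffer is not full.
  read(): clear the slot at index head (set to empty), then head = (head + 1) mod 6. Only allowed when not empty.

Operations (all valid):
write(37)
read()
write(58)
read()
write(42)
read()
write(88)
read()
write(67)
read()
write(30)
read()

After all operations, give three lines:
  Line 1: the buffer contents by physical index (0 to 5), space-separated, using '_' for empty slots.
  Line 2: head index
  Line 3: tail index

write(37): buf=[37 _ _ _ _ _], head=0, tail=1, size=1
read(): buf=[_ _ _ _ _ _], head=1, tail=1, size=0
write(58): buf=[_ 58 _ _ _ _], head=1, tail=2, size=1
read(): buf=[_ _ _ _ _ _], head=2, tail=2, size=0
write(42): buf=[_ _ 42 _ _ _], head=2, tail=3, size=1
read(): buf=[_ _ _ _ _ _], head=3, tail=3, size=0
write(88): buf=[_ _ _ 88 _ _], head=3, tail=4, size=1
read(): buf=[_ _ _ _ _ _], head=4, tail=4, size=0
write(67): buf=[_ _ _ _ 67 _], head=4, tail=5, size=1
read(): buf=[_ _ _ _ _ _], head=5, tail=5, size=0
write(30): buf=[_ _ _ _ _ 30], head=5, tail=0, size=1
read(): buf=[_ _ _ _ _ _], head=0, tail=0, size=0

Answer: _ _ _ _ _ _
0
0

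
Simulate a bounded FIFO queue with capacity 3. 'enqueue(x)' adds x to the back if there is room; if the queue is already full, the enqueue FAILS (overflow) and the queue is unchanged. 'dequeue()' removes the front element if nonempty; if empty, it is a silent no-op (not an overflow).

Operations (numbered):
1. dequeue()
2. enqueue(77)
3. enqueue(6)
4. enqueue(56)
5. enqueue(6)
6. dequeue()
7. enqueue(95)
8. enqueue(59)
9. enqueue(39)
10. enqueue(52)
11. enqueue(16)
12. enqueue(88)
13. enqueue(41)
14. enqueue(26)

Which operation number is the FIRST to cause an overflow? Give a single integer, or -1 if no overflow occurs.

Answer: 5

Derivation:
1. dequeue(): empty, no-op, size=0
2. enqueue(77): size=1
3. enqueue(6): size=2
4. enqueue(56): size=3
5. enqueue(6): size=3=cap → OVERFLOW (fail)
6. dequeue(): size=2
7. enqueue(95): size=3
8. enqueue(59): size=3=cap → OVERFLOW (fail)
9. enqueue(39): size=3=cap → OVERFLOW (fail)
10. enqueue(52): size=3=cap → OVERFLOW (fail)
11. enqueue(16): size=3=cap → OVERFLOW (fail)
12. enqueue(88): size=3=cap → OVERFLOW (fail)
13. enqueue(41): size=3=cap → OVERFLOW (fail)
14. enqueue(26): size=3=cap → OVERFLOW (fail)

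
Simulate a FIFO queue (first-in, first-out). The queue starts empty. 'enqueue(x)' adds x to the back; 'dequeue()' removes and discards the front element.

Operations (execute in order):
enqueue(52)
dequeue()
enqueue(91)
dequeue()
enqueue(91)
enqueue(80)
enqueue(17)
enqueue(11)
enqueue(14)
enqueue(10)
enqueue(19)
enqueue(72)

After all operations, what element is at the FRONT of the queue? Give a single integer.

Answer: 91

Derivation:
enqueue(52): queue = [52]
dequeue(): queue = []
enqueue(91): queue = [91]
dequeue(): queue = []
enqueue(91): queue = [91]
enqueue(80): queue = [91, 80]
enqueue(17): queue = [91, 80, 17]
enqueue(11): queue = [91, 80, 17, 11]
enqueue(14): queue = [91, 80, 17, 11, 14]
enqueue(10): queue = [91, 80, 17, 11, 14, 10]
enqueue(19): queue = [91, 80, 17, 11, 14, 10, 19]
enqueue(72): queue = [91, 80, 17, 11, 14, 10, 19, 72]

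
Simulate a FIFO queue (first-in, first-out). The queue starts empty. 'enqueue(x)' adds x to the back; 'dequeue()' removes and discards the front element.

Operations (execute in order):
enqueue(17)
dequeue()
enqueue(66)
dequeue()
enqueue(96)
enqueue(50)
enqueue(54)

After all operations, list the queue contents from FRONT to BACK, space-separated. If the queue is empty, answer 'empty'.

enqueue(17): [17]
dequeue(): []
enqueue(66): [66]
dequeue(): []
enqueue(96): [96]
enqueue(50): [96, 50]
enqueue(54): [96, 50, 54]

Answer: 96 50 54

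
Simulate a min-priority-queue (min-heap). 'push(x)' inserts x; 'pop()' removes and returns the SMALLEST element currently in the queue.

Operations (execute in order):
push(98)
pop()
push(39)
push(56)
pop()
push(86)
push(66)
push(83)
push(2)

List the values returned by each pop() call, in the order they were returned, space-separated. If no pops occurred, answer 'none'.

Answer: 98 39

Derivation:
push(98): heap contents = [98]
pop() → 98: heap contents = []
push(39): heap contents = [39]
push(56): heap contents = [39, 56]
pop() → 39: heap contents = [56]
push(86): heap contents = [56, 86]
push(66): heap contents = [56, 66, 86]
push(83): heap contents = [56, 66, 83, 86]
push(2): heap contents = [2, 56, 66, 83, 86]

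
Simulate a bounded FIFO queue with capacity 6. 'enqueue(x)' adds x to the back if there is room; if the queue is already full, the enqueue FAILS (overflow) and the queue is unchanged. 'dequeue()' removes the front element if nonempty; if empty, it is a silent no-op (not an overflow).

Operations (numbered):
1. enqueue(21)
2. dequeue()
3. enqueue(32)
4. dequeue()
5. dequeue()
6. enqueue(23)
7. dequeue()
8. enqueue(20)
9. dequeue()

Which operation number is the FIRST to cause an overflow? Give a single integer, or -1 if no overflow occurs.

1. enqueue(21): size=1
2. dequeue(): size=0
3. enqueue(32): size=1
4. dequeue(): size=0
5. dequeue(): empty, no-op, size=0
6. enqueue(23): size=1
7. dequeue(): size=0
8. enqueue(20): size=1
9. dequeue(): size=0

Answer: -1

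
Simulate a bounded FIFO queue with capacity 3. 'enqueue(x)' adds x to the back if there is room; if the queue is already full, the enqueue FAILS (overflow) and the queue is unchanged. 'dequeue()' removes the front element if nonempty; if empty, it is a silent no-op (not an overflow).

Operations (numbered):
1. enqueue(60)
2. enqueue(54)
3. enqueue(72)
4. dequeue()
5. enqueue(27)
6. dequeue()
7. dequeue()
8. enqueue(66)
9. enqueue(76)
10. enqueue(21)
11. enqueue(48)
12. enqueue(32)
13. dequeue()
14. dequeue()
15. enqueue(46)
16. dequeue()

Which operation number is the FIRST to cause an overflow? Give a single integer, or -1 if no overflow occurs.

Answer: 10

Derivation:
1. enqueue(60): size=1
2. enqueue(54): size=2
3. enqueue(72): size=3
4. dequeue(): size=2
5. enqueue(27): size=3
6. dequeue(): size=2
7. dequeue(): size=1
8. enqueue(66): size=2
9. enqueue(76): size=3
10. enqueue(21): size=3=cap → OVERFLOW (fail)
11. enqueue(48): size=3=cap → OVERFLOW (fail)
12. enqueue(32): size=3=cap → OVERFLOW (fail)
13. dequeue(): size=2
14. dequeue(): size=1
15. enqueue(46): size=2
16. dequeue(): size=1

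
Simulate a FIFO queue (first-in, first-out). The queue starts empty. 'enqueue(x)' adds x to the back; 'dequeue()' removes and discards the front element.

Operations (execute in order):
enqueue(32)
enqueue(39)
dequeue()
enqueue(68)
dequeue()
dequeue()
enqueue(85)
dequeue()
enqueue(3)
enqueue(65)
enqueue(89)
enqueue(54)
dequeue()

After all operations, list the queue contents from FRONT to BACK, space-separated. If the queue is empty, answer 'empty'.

Answer: 65 89 54

Derivation:
enqueue(32): [32]
enqueue(39): [32, 39]
dequeue(): [39]
enqueue(68): [39, 68]
dequeue(): [68]
dequeue(): []
enqueue(85): [85]
dequeue(): []
enqueue(3): [3]
enqueue(65): [3, 65]
enqueue(89): [3, 65, 89]
enqueue(54): [3, 65, 89, 54]
dequeue(): [65, 89, 54]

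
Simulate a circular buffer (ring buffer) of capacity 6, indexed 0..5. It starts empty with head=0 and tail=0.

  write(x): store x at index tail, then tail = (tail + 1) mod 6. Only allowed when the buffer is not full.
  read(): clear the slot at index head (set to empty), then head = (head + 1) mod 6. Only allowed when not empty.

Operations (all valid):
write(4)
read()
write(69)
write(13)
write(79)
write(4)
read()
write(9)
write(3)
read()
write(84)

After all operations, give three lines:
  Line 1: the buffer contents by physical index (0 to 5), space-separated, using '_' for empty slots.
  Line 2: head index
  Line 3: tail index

Answer: 3 84 _ 79 4 9
3
2

Derivation:
write(4): buf=[4 _ _ _ _ _], head=0, tail=1, size=1
read(): buf=[_ _ _ _ _ _], head=1, tail=1, size=0
write(69): buf=[_ 69 _ _ _ _], head=1, tail=2, size=1
write(13): buf=[_ 69 13 _ _ _], head=1, tail=3, size=2
write(79): buf=[_ 69 13 79 _ _], head=1, tail=4, size=3
write(4): buf=[_ 69 13 79 4 _], head=1, tail=5, size=4
read(): buf=[_ _ 13 79 4 _], head=2, tail=5, size=3
write(9): buf=[_ _ 13 79 4 9], head=2, tail=0, size=4
write(3): buf=[3 _ 13 79 4 9], head=2, tail=1, size=5
read(): buf=[3 _ _ 79 4 9], head=3, tail=1, size=4
write(84): buf=[3 84 _ 79 4 9], head=3, tail=2, size=5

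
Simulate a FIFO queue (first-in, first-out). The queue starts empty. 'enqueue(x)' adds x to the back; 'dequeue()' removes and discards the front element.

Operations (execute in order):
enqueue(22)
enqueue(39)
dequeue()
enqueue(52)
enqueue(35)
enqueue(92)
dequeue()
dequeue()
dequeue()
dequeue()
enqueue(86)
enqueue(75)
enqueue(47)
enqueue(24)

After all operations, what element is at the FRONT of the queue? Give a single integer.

enqueue(22): queue = [22]
enqueue(39): queue = [22, 39]
dequeue(): queue = [39]
enqueue(52): queue = [39, 52]
enqueue(35): queue = [39, 52, 35]
enqueue(92): queue = [39, 52, 35, 92]
dequeue(): queue = [52, 35, 92]
dequeue(): queue = [35, 92]
dequeue(): queue = [92]
dequeue(): queue = []
enqueue(86): queue = [86]
enqueue(75): queue = [86, 75]
enqueue(47): queue = [86, 75, 47]
enqueue(24): queue = [86, 75, 47, 24]

Answer: 86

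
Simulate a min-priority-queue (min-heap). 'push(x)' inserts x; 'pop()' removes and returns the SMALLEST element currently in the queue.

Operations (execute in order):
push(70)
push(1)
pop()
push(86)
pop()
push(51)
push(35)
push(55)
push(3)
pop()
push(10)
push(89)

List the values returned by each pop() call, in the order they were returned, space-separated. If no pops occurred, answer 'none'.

push(70): heap contents = [70]
push(1): heap contents = [1, 70]
pop() → 1: heap contents = [70]
push(86): heap contents = [70, 86]
pop() → 70: heap contents = [86]
push(51): heap contents = [51, 86]
push(35): heap contents = [35, 51, 86]
push(55): heap contents = [35, 51, 55, 86]
push(3): heap contents = [3, 35, 51, 55, 86]
pop() → 3: heap contents = [35, 51, 55, 86]
push(10): heap contents = [10, 35, 51, 55, 86]
push(89): heap contents = [10, 35, 51, 55, 86, 89]

Answer: 1 70 3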